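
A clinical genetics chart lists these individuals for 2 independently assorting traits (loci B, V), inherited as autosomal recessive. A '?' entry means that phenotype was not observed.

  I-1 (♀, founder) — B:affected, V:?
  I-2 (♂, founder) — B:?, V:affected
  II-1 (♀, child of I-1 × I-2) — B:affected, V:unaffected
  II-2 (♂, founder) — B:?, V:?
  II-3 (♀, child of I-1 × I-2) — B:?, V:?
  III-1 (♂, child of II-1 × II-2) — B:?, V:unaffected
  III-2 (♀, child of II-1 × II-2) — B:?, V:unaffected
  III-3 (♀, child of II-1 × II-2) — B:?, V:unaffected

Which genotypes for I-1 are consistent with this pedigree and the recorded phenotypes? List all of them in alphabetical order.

B/I-1 aff ·: bb
B/I-2 ? ·: Bb|bb
B/II-1 aff I-1×I-2: bb
B/II-2 ? ·: BB|Bb|bb
B/II-3 ? I-1×I-2: Bb|bb
B/III-1 ? II-1×II-2: Bb|bb
B/III-2 ? II-1×II-2: Bb|bb
B/III-3 ? II-1×II-2: Bb|bb
⇒ B over [I-1,I-2,II-1,II-2,II-3,III-1,III-2,III-3]: 30 consistent
V/I-1 ? ·: VV|Vv
V/I-2 aff ·: vv
V/II-1 un I-1×I-2: Vv
V/II-2 ? ·: VV|Vv|vv
V/II-3 ? I-1×I-2: Vv|vv
V/III-1 un II-1×II-2: VV|Vv
V/III-2 un II-1×II-2: VV|Vv
V/III-3 un II-1×II-2: VV|Vv
⇒ V over [I-1,I-2,II-1,II-2,II-3,III-1,III-2,III-3]: 51 consistent

I-1 ∈ {bb VV, bb Vv}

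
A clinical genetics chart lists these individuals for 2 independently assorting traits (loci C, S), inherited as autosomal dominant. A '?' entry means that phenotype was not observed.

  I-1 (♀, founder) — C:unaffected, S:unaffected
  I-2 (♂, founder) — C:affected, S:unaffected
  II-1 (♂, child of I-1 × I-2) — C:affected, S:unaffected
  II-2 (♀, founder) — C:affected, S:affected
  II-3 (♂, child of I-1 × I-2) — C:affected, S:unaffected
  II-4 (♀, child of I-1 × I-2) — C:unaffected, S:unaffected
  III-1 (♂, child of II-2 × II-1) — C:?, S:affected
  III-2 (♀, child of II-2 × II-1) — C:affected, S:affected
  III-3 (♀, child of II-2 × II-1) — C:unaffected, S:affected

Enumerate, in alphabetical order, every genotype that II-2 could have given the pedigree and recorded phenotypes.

II-2 ∈ {Cc SS, Cc Ss}

C/I-1 un ·: cc
C/I-2 aff ·: Cc
C/II-1 aff I-1×I-2: Cc
C/II-2 aff ·: Cc
C/II-3 aff I-1×I-2: Cc
C/II-4 un I-1×I-2: cc
C/III-1 ? II-2×II-1: cc|Cc|CC
C/III-2 aff II-2×II-1: Cc|CC
C/III-3 un II-2×II-1: cc
⇒ C over [I-1,I-2,II-1,II-2,II-3,II-4,III-1,III-2,III-3]: 6 consistent
S/I-1 un ·: ss
S/I-2 un ·: ss
S/II-1 un I-1×I-2: ss
S/II-2 aff ·: Ss|SS
S/II-3 un I-1×I-2: ss
S/II-4 un I-1×I-2: ss
S/III-1 aff II-2×II-1: Ss
S/III-2 aff II-2×II-1: Ss
S/III-3 aff II-2×II-1: Ss
⇒ S over [I-1,I-2,II-1,II-2,II-3,II-4,III-1,III-2,III-3]: 2 consistent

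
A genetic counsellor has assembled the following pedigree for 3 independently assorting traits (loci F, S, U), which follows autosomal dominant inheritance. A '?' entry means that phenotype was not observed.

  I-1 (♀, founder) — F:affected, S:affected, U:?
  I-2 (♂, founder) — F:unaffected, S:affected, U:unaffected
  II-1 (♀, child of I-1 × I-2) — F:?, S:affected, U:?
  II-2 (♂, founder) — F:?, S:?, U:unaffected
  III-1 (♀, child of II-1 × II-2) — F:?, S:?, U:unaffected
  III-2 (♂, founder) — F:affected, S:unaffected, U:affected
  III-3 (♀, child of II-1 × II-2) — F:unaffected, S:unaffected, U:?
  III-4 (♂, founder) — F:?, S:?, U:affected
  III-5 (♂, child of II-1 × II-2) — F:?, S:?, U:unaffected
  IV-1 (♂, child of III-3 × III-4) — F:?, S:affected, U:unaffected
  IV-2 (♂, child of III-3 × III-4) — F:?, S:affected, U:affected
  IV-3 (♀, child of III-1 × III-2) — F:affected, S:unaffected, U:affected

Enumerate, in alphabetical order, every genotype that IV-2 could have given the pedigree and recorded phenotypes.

IV-2 ∈ {Ff Ss UU, Ff Ss Uu, ff Ss UU, ff Ss Uu}

F/I-1 aff ·: Ff|FF
F/I-2 un ·: ff
F/II-1 ? I-1×I-2: ff|Ff
F/II-2 ? ·: ff|Ff
F/III-1 ? II-1×II-2: ff|Ff|FF
F/III-2 aff ·: Ff|FF
F/III-3 un II-1×II-2: ff
F/III-4 ? ·: ff|Ff|FF
F/III-5 ? II-1×II-2: ff|Ff|FF
F/IV-1 ? III-3×III-4: ff|Ff
F/IV-2 ? III-3×III-4: ff|Ff
F/IV-3 aff III-1×III-2: Ff|FF
⇒ F over [I-1,I-2,II-1,II-2,III-1,III-2,III-3,III-4,III-5,IV-1,IV-2,IV-3]: 552 consistent
S/I-1 aff ·: Ss|SS
S/I-2 aff ·: Ss|SS
S/II-1 aff I-1×I-2: Ss
S/II-2 ? ·: ss|Ss
S/III-1 ? II-1×II-2: ss|Ss
S/III-2 un ·: ss
S/III-3 un II-1×II-2: ss
S/III-4 ? ·: Ss|SS
S/III-5 ? II-1×II-2: ss|Ss|SS
S/IV-1 aff III-3×III-4: Ss
S/IV-2 aff III-3×III-4: Ss
S/IV-3 un III-1×III-2: ss
⇒ S over [I-1,I-2,II-1,II-2,III-1,III-2,III-3,III-4,III-5,IV-1,IV-2,IV-3]: 60 consistent
U/I-1 ? ·: uu|Uu|UU
U/I-2 un ·: uu
U/II-1 ? I-1×I-2: uu|Uu
U/II-2 un ·: uu
U/III-1 un II-1×II-2: uu
U/III-2 aff ·: Uu|UU
U/III-3 ? II-1×II-2: uu|Uu
U/III-4 aff ·: Uu
U/III-5 un II-1×II-2: uu
U/IV-1 un III-3×III-4: uu
U/IV-2 aff III-3×III-4: Uu|UU
U/IV-3 aff III-1×III-2: Uu
⇒ U over [I-1,I-2,II-1,II-2,III-1,III-2,III-3,III-4,III-5,IV-1,IV-2,IV-3]: 16 consistent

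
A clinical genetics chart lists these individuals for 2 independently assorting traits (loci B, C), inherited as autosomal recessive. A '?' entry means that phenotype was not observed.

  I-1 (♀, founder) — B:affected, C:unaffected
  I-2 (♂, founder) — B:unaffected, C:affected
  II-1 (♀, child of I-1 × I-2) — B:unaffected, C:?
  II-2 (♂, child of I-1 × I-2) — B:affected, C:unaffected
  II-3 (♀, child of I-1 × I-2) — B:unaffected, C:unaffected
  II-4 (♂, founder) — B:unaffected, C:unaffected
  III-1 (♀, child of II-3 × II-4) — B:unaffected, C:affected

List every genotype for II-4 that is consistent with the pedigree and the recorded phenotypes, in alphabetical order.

II-4 ∈ {BB Cc, Bb Cc}

B/I-1 aff ·: bb
B/I-2 un ·: Bb
B/II-1 un I-1×I-2: Bb
B/II-2 aff I-1×I-2: bb
B/II-3 un I-1×I-2: Bb
B/II-4 un ·: BB|Bb
B/III-1 un II-3×II-4: BB|Bb
⇒ B over [I-1,I-2,II-1,II-2,II-3,II-4,III-1]: 4 consistent
C/I-1 un ·: CC|Cc
C/I-2 aff ·: cc
C/II-1 ? I-1×I-2: Cc|cc
C/II-2 un I-1×I-2: Cc
C/II-3 un I-1×I-2: Cc
C/II-4 un ·: Cc
C/III-1 aff II-3×II-4: cc
⇒ C over [I-1,I-2,II-1,II-2,II-3,II-4,III-1]: 3 consistent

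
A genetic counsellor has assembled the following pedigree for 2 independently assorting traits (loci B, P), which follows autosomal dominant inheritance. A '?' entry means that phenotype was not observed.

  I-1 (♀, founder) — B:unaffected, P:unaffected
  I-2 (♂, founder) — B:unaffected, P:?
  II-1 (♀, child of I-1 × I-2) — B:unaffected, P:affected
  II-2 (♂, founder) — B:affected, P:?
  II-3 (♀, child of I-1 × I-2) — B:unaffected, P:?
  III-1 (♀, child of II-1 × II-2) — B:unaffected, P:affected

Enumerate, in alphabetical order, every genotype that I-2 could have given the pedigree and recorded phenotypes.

I-2 ∈ {bb PP, bb Pp}

B/I-1 un ·: bb
B/I-2 un ·: bb
B/II-1 un I-1×I-2: bb
B/II-2 aff ·: Bb
B/II-3 un I-1×I-2: bb
B/III-1 un II-1×II-2: bb
⇒ B over [I-1,I-2,II-1,II-2,II-3,III-1]: 1 consistent
P/I-1 un ·: pp
P/I-2 ? ·: Pp|PP
P/II-1 aff I-1×I-2: Pp
P/II-2 ? ·: pp|Pp|PP
P/II-3 ? I-1×I-2: pp|Pp
P/III-1 aff II-1×II-2: Pp|PP
⇒ P over [I-1,I-2,II-1,II-2,II-3,III-1]: 15 consistent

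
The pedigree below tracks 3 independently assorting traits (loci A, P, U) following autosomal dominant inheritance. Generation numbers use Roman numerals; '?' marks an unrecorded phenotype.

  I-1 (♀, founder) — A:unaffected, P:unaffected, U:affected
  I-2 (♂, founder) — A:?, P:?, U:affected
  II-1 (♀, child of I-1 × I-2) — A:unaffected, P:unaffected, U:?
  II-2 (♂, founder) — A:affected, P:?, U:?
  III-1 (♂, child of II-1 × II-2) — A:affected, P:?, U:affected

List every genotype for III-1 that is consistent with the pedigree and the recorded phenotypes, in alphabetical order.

A/I-1 un ·: aa
A/I-2 ? ·: aa|Aa
A/II-1 un I-1×I-2: aa
A/II-2 aff ·: Aa|AA
A/III-1 aff II-1×II-2: Aa
⇒ A over [I-1,I-2,II-1,II-2,III-1]: 4 consistent
P/I-1 un ·: pp
P/I-2 ? ·: pp|Pp
P/II-1 un I-1×I-2: pp
P/II-2 ? ·: pp|Pp|PP
P/III-1 ? II-1×II-2: pp|Pp
⇒ P over [I-1,I-2,II-1,II-2,III-1]: 8 consistent
U/I-1 aff ·: Uu|UU
U/I-2 aff ·: Uu|UU
U/II-1 ? I-1×I-2: uu|Uu|UU
U/II-2 ? ·: uu|Uu|UU
U/III-1 aff II-1×II-2: Uu|UU
⇒ U over [I-1,I-2,II-1,II-2,III-1]: 33 consistent

III-1 ∈ {Aa Pp UU, Aa Pp Uu, Aa pp UU, Aa pp Uu}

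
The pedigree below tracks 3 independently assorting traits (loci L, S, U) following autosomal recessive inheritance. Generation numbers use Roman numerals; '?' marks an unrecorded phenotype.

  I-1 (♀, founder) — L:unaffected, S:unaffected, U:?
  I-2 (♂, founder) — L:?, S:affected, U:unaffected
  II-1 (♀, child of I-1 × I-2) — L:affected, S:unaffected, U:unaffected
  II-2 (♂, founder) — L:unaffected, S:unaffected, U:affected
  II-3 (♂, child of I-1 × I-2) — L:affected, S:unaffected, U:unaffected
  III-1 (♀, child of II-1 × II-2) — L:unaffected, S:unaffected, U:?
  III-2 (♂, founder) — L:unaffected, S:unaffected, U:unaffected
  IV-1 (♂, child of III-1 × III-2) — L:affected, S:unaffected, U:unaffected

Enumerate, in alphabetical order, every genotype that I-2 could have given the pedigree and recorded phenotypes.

I-2 ∈ {Ll ss UU, Ll ss Uu, ll ss UU, ll ss Uu}

L/I-1 un ·: Ll
L/I-2 ? ·: Ll|ll
L/II-1 aff I-1×I-2: ll
L/II-2 un ·: LL|Ll
L/II-3 aff I-1×I-2: ll
L/III-1 un II-1×II-2: Ll
L/III-2 un ·: Ll
L/IV-1 aff III-1×III-2: ll
⇒ L over [I-1,I-2,II-1,II-2,II-3,III-1,III-2,IV-1]: 4 consistent
S/I-1 un ·: SS|Ss
S/I-2 aff ·: ss
S/II-1 un I-1×I-2: Ss
S/II-2 un ·: SS|Ss
S/II-3 un I-1×I-2: Ss
S/III-1 un II-1×II-2: SS|Ss
S/III-2 un ·: SS|Ss
S/IV-1 un III-1×III-2: SS|Ss
⇒ S over [I-1,I-2,II-1,II-2,II-3,III-1,III-2,IV-1]: 28 consistent
U/I-1 ? ·: UU|Uu|uu
U/I-2 un ·: UU|Uu
U/II-1 un I-1×I-2: UU|Uu
U/II-2 aff ·: uu
U/II-3 un I-1×I-2: UU|Uu
U/III-1 ? II-1×II-2: Uu|uu
U/III-2 un ·: UU|Uu
U/IV-1 un III-1×III-2: UU|Uu
⇒ U over [I-1,I-2,II-1,II-2,II-3,III-1,III-2,IV-1]: 76 consistent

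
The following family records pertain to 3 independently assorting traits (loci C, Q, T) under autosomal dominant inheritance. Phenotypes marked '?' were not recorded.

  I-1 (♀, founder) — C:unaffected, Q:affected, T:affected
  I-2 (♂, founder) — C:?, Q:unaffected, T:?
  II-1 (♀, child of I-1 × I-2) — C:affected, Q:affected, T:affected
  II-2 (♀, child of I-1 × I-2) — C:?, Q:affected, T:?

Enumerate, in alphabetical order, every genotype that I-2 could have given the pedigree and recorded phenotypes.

I-2 ∈ {CC qq TT, CC qq Tt, CC qq tt, Cc qq TT, Cc qq Tt, Cc qq tt}

C/I-1 un ·: cc
C/I-2 ? ·: Cc|CC
C/II-1 aff I-1×I-2: Cc
C/II-2 ? I-1×I-2: cc|Cc
⇒ C over [I-1,I-2,II-1,II-2]: 3 consistent
Q/I-1 aff ·: Qq|QQ
Q/I-2 un ·: qq
Q/II-1 aff I-1×I-2: Qq
Q/II-2 aff I-1×I-2: Qq
⇒ Q over [I-1,I-2,II-1,II-2]: 2 consistent
T/I-1 aff ·: Tt|TT
T/I-2 ? ·: tt|Tt|TT
T/II-1 aff I-1×I-2: Tt|TT
T/II-2 ? I-1×I-2: tt|Tt|TT
⇒ T over [I-1,I-2,II-1,II-2]: 18 consistent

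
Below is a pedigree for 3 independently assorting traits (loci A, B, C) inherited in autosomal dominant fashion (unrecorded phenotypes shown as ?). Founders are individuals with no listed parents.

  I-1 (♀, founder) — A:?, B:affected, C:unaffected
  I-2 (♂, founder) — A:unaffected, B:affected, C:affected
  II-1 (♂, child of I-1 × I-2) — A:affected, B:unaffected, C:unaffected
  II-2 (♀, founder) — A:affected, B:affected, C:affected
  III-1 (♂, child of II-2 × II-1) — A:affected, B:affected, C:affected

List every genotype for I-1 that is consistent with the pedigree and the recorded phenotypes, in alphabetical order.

A/I-1 ? ·: Aa|AA
A/I-2 un ·: aa
A/II-1 aff I-1×I-2: Aa
A/II-2 aff ·: Aa|AA
A/III-1 aff II-2×II-1: Aa|AA
⇒ A over [I-1,I-2,II-1,II-2,III-1]: 8 consistent
B/I-1 aff ·: Bb
B/I-2 aff ·: Bb
B/II-1 un I-1×I-2: bb
B/II-2 aff ·: Bb|BB
B/III-1 aff II-2×II-1: Bb
⇒ B over [I-1,I-2,II-1,II-2,III-1]: 2 consistent
C/I-1 un ·: cc
C/I-2 aff ·: Cc
C/II-1 un I-1×I-2: cc
C/II-2 aff ·: Cc|CC
C/III-1 aff II-2×II-1: Cc
⇒ C over [I-1,I-2,II-1,II-2,III-1]: 2 consistent

I-1 ∈ {AA Bb cc, Aa Bb cc}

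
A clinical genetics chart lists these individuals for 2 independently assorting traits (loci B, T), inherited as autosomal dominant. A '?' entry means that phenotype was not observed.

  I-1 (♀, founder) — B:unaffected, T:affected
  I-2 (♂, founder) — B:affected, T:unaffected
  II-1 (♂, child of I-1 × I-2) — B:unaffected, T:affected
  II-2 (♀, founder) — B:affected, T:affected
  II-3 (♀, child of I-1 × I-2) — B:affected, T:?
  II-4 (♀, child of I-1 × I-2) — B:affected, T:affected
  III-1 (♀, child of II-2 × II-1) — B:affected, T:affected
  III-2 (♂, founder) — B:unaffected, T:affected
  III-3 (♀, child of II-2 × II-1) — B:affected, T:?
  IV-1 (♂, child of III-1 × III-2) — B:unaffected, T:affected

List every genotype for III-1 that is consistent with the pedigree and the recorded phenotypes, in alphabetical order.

III-1 ∈ {Bb TT, Bb Tt}

B/I-1 un ·: bb
B/I-2 aff ·: Bb
B/II-1 un I-1×I-2: bb
B/II-2 aff ·: Bb|BB
B/II-3 aff I-1×I-2: Bb
B/II-4 aff I-1×I-2: Bb
B/III-1 aff II-2×II-1: Bb
B/III-2 un ·: bb
B/III-3 aff II-2×II-1: Bb
B/IV-1 un III-1×III-2: bb
⇒ B over [I-1,I-2,II-1,II-2,II-3,II-4,III-1,III-2,III-3,IV-1]: 2 consistent
T/I-1 aff ·: Tt|TT
T/I-2 un ·: tt
T/II-1 aff I-1×I-2: Tt
T/II-2 aff ·: Tt|TT
T/II-3 ? I-1×I-2: tt|Tt
T/II-4 aff I-1×I-2: Tt
T/III-1 aff II-2×II-1: Tt|TT
T/III-2 aff ·: Tt|TT
T/III-3 ? II-2×II-1: tt|Tt|TT
T/IV-1 aff III-1×III-2: Tt|TT
⇒ T over [I-1,I-2,II-1,II-2,II-3,II-4,III-1,III-2,III-3,IV-1]: 105 consistent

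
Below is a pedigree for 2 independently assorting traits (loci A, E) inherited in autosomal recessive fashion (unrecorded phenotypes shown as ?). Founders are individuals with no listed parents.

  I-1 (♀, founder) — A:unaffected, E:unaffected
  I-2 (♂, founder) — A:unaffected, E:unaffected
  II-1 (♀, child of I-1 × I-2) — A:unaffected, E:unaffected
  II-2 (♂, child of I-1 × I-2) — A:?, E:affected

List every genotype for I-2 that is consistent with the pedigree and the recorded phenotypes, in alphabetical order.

A/I-1 un ·: AA|Aa
A/I-2 un ·: AA|Aa
A/II-1 un I-1×I-2: AA|Aa
A/II-2 ? I-1×I-2: AA|Aa|aa
⇒ A over [I-1,I-2,II-1,II-2]: 15 consistent
E/I-1 un ·: Ee
E/I-2 un ·: Ee
E/II-1 un I-1×I-2: EE|Ee
E/II-2 aff I-1×I-2: ee
⇒ E over [I-1,I-2,II-1,II-2]: 2 consistent

I-2 ∈ {AA Ee, Aa Ee}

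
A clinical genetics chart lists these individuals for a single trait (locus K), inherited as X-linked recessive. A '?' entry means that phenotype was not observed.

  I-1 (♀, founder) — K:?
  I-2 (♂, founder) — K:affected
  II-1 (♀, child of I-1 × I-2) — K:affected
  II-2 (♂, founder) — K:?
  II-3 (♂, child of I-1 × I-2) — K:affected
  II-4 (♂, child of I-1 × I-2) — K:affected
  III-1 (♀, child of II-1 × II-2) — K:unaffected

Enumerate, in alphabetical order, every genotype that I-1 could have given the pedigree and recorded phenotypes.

K/I-1 ? ·: X^KX^k|X^kX^k
K/I-2 aff ·: X^kY
K/II-1 aff I-1×I-2: X^kX^k
K/II-2 ? ·: X^KY
K/II-3 aff I-1×I-2: X^kY
K/II-4 aff I-1×I-2: X^kY
K/III-1 un II-1×II-2: X^KX^k
⇒ K over [I-1,I-2,II-1,II-2,II-3,II-4,III-1]: 2 consistent

I-1 ∈ {X^KX^k, X^kX^k}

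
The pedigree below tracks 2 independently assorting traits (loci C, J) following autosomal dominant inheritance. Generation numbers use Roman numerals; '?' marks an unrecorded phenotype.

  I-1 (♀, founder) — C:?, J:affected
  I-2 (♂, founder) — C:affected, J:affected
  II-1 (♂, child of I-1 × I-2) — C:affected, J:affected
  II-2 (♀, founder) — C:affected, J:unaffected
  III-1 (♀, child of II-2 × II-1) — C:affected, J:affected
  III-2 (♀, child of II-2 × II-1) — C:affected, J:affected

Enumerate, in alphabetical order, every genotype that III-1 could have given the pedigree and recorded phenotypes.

C/I-1 ? ·: cc|Cc|CC
C/I-2 aff ·: Cc|CC
C/II-1 aff I-1×I-2: Cc|CC
C/II-2 aff ·: Cc|CC
C/III-1 aff II-2×II-1: Cc|CC
C/III-2 aff II-2×II-1: Cc|CC
⇒ C over [I-1,I-2,II-1,II-2,III-1,III-2]: 60 consistent
J/I-1 aff ·: Jj|JJ
J/I-2 aff ·: Jj|JJ
J/II-1 aff I-1×I-2: Jj|JJ
J/II-2 un ·: jj
J/III-1 aff II-2×II-1: Jj
J/III-2 aff II-2×II-1: Jj
⇒ J over [I-1,I-2,II-1,II-2,III-1,III-2]: 7 consistent

III-1 ∈ {CC Jj, Cc Jj}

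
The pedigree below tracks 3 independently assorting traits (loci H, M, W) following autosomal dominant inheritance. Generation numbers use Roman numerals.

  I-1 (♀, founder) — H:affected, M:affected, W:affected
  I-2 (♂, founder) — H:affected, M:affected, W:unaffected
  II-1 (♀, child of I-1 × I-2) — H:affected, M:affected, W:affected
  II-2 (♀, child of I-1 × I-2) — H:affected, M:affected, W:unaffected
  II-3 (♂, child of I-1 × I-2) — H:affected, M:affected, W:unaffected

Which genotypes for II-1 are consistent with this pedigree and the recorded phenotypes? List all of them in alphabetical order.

II-1 ∈ {HH MM Ww, HH Mm Ww, Hh MM Ww, Hh Mm Ww}

H/I-1 aff ·: Hh|HH
H/I-2 aff ·: Hh|HH
H/II-1 aff I-1×I-2: Hh|HH
H/II-2 aff I-1×I-2: Hh|HH
H/II-3 aff I-1×I-2: Hh|HH
⇒ H over [I-1,I-2,II-1,II-2,II-3]: 25 consistent
M/I-1 aff ·: Mm|MM
M/I-2 aff ·: Mm|MM
M/II-1 aff I-1×I-2: Mm|MM
M/II-2 aff I-1×I-2: Mm|MM
M/II-3 aff I-1×I-2: Mm|MM
⇒ M over [I-1,I-2,II-1,II-2,II-3]: 25 consistent
W/I-1 aff ·: Ww
W/I-2 un ·: ww
W/II-1 aff I-1×I-2: Ww
W/II-2 un I-1×I-2: ww
W/II-3 un I-1×I-2: ww
⇒ W over [I-1,I-2,II-1,II-2,II-3]: 1 consistent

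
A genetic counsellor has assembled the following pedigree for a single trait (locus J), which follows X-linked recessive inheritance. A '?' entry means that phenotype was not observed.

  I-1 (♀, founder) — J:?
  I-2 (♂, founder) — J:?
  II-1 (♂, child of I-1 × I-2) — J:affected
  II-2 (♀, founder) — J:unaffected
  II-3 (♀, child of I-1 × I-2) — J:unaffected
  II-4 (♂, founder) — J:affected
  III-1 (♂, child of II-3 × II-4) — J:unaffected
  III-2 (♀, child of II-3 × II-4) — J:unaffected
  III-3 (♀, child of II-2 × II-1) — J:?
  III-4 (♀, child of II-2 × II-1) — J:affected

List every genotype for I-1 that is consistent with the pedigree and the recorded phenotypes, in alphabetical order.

J/I-1 ? ·: X^JX^j|X^jX^j
J/I-2 ? ·: X^JY|X^jY
J/II-1 aff I-1×I-2: X^jY
J/II-2 un ·: X^JX^j
J/II-3 un I-1×I-2: X^JX^J|X^JX^j
J/II-4 aff ·: X^jY
J/III-1 un II-3×II-4: X^JY
J/III-2 un II-3×II-4: X^JX^j
J/III-3 ? II-2×II-1: X^JX^j|X^jX^j
J/III-4 aff II-2×II-1: X^jX^j
⇒ J over [I-1,I-2,II-1,II-2,II-3,II-4,III-1,III-2,III-3,III-4]: 8 consistent

I-1 ∈ {X^JX^j, X^jX^j}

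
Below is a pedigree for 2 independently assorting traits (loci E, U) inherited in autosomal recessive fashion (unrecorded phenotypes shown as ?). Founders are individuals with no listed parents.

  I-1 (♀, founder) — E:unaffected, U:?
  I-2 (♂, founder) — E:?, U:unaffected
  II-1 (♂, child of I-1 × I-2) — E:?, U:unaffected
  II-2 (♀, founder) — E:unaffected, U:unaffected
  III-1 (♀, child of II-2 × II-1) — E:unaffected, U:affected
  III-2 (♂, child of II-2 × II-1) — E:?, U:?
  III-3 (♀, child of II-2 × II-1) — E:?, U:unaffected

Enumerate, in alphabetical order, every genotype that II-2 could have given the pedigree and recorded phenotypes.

II-2 ∈ {EE Uu, Ee Uu}

E/I-1 un ·: EE|Ee
E/I-2 ? ·: EE|Ee|ee
E/II-1 ? I-1×I-2: EE|Ee|ee
E/II-2 un ·: EE|Ee
E/III-1 un II-2×II-1: EE|Ee
E/III-2 ? II-2×II-1: EE|Ee|ee
E/III-3 ? II-2×II-1: EE|Ee|ee
⇒ E over [I-1,I-2,II-1,II-2,III-1,III-2,III-3]: 176 consistent
U/I-1 ? ·: UU|Uu|uu
U/I-2 un ·: UU|Uu
U/II-1 un I-1×I-2: Uu
U/II-2 un ·: Uu
U/III-1 aff II-2×II-1: uu
U/III-2 ? II-2×II-1: UU|Uu|uu
U/III-3 un II-2×II-1: UU|Uu
⇒ U over [I-1,I-2,II-1,II-2,III-1,III-2,III-3]: 30 consistent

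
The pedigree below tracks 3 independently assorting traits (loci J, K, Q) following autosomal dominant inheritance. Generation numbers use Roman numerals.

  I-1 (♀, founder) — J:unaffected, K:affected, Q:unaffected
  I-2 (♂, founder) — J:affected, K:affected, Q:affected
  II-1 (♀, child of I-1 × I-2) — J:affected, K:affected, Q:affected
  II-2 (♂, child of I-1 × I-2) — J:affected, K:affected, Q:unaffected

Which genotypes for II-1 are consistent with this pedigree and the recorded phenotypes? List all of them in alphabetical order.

II-1 ∈ {Jj KK Qq, Jj Kk Qq}

J/I-1 un ·: jj
J/I-2 aff ·: Jj|JJ
J/II-1 aff I-1×I-2: Jj
J/II-2 aff I-1×I-2: Jj
⇒ J over [I-1,I-2,II-1,II-2]: 2 consistent
K/I-1 aff ·: Kk|KK
K/I-2 aff ·: Kk|KK
K/II-1 aff I-1×I-2: Kk|KK
K/II-2 aff I-1×I-2: Kk|KK
⇒ K over [I-1,I-2,II-1,II-2]: 13 consistent
Q/I-1 un ·: qq
Q/I-2 aff ·: Qq
Q/II-1 aff I-1×I-2: Qq
Q/II-2 un I-1×I-2: qq
⇒ Q over [I-1,I-2,II-1,II-2]: 1 consistent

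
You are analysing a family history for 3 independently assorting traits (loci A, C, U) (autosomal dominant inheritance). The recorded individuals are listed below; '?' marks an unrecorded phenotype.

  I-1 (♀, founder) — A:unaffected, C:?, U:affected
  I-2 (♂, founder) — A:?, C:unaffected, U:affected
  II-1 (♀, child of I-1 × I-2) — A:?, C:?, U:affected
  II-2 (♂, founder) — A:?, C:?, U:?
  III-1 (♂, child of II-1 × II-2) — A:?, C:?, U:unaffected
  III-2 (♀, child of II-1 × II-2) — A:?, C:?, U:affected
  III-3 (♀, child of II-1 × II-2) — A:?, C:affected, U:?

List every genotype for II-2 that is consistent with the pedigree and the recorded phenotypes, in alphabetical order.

A/I-1 un ·: aa
A/I-2 ? ·: aa|Aa|AA
A/II-1 ? I-1×I-2: aa|Aa
A/II-2 ? ·: aa|Aa|AA
A/III-1 ? II-1×II-2: aa|Aa|AA
A/III-2 ? II-1×II-2: aa|Aa|AA
A/III-3 ? II-1×II-2: aa|Aa|AA
⇒ A over [I-1,I-2,II-1,II-2,III-1,III-2,III-3]: 106 consistent
C/I-1 ? ·: cc|Cc|CC
C/I-2 un ·: cc
C/II-1 ? I-1×I-2: cc|Cc
C/II-2 ? ·: cc|Cc|CC
C/III-1 ? II-1×II-2: cc|Cc|CC
C/III-2 ? II-1×II-2: cc|Cc|CC
C/III-3 aff II-1×II-2: Cc|CC
⇒ C over [I-1,I-2,II-1,II-2,III-1,III-2,III-3]: 70 consistent
U/I-1 aff ·: Uu|UU
U/I-2 aff ·: Uu|UU
U/II-1 aff I-1×I-2: Uu
U/II-2 ? ·: uu|Uu
U/III-1 un II-1×II-2: uu
U/III-2 aff II-1×II-2: Uu|UU
U/III-3 ? II-1×II-2: uu|Uu|UU
⇒ U over [I-1,I-2,II-1,II-2,III-1,III-2,III-3]: 24 consistent

II-2 ∈ {AA CC Uu, AA CC uu, AA Cc Uu, AA Cc uu, AA cc Uu, AA cc uu, Aa CC Uu, Aa CC uu, Aa Cc Uu, Aa Cc uu, Aa cc Uu, Aa cc uu, aa CC Uu, aa CC uu, aa Cc Uu, aa Cc uu, aa cc Uu, aa cc uu}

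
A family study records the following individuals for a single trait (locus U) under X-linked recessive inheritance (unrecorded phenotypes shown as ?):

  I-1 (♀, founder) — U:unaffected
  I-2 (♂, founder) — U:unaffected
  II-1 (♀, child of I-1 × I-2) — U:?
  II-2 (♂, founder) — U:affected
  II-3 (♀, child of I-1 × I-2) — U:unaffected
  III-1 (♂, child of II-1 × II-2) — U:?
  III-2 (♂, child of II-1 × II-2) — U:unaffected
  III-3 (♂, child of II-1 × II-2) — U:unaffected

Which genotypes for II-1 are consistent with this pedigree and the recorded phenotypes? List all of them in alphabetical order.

II-1 ∈ {X^UX^U, X^UX^u}

U/I-1 un ·: X^UX^U|X^UX^u
U/I-2 un ·: X^UY
U/II-1 ? I-1×I-2: X^UX^U|X^UX^u
U/II-2 aff ·: X^uY
U/II-3 un I-1×I-2: X^UX^U|X^UX^u
U/III-1 ? II-1×II-2: X^UY|X^uY
U/III-2 un II-1×II-2: X^UY
U/III-3 un II-1×II-2: X^UY
⇒ U over [I-1,I-2,II-1,II-2,II-3,III-1,III-2,III-3]: 7 consistent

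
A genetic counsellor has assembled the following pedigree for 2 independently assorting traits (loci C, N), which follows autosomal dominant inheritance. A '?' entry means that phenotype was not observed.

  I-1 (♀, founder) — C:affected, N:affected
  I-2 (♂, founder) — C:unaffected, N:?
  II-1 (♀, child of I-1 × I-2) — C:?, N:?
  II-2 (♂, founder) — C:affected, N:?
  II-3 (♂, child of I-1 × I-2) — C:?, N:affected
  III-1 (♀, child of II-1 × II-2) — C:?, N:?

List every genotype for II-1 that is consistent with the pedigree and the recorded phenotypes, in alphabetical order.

C/I-1 aff ·: Cc|CC
C/I-2 un ·: cc
C/II-1 ? I-1×I-2: cc|Cc
C/II-2 aff ·: Cc|CC
C/II-3 ? I-1×I-2: cc|Cc
C/III-1 ? II-1×II-2: cc|Cc|CC
⇒ C over [I-1,I-2,II-1,II-2,II-3,III-1]: 21 consistent
N/I-1 aff ·: Nn|NN
N/I-2 ? ·: nn|Nn|NN
N/II-1 ? I-1×I-2: nn|Nn|NN
N/II-2 ? ·: nn|Nn|NN
N/II-3 aff I-1×I-2: Nn|NN
N/III-1 ? II-1×II-2: nn|Nn|NN
⇒ N over [I-1,I-2,II-1,II-2,II-3,III-1]: 96 consistent

II-1 ∈ {Cc NN, Cc Nn, Cc nn, cc NN, cc Nn, cc nn}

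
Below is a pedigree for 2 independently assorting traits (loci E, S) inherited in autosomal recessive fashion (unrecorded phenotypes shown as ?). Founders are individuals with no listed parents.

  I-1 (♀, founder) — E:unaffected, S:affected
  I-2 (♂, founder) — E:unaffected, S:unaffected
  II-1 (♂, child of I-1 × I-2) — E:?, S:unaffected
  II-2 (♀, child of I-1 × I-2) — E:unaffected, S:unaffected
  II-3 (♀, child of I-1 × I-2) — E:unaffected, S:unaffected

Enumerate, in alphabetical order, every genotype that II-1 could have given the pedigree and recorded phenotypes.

E/I-1 un ·: EE|Ee
E/I-2 un ·: EE|Ee
E/II-1 ? I-1×I-2: EE|Ee|ee
E/II-2 un I-1×I-2: EE|Ee
E/II-3 un I-1×I-2: EE|Ee
⇒ E over [I-1,I-2,II-1,II-2,II-3]: 29 consistent
S/I-1 aff ·: ss
S/I-2 un ·: SS|Ss
S/II-1 un I-1×I-2: Ss
S/II-2 un I-1×I-2: Ss
S/II-3 un I-1×I-2: Ss
⇒ S over [I-1,I-2,II-1,II-2,II-3]: 2 consistent

II-1 ∈ {EE Ss, Ee Ss, ee Ss}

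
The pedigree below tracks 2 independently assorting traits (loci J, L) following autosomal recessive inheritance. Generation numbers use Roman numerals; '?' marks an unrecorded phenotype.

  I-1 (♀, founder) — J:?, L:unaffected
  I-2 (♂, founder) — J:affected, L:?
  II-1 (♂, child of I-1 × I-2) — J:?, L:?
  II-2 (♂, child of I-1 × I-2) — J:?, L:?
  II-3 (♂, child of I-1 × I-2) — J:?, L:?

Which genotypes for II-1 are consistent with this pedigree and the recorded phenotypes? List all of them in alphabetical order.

II-1 ∈ {Jj LL, Jj Ll, Jj ll, jj LL, jj Ll, jj ll}

J/I-1 ? ·: JJ|Jj|jj
J/I-2 aff ·: jj
J/II-1 ? I-1×I-2: Jj|jj
J/II-2 ? I-1×I-2: Jj|jj
J/II-3 ? I-1×I-2: Jj|jj
⇒ J over [I-1,I-2,II-1,II-2,II-3]: 10 consistent
L/I-1 un ·: LL|Ll
L/I-2 ? ·: LL|Ll|ll
L/II-1 ? I-1×I-2: LL|Ll|ll
L/II-2 ? I-1×I-2: LL|Ll|ll
L/II-3 ? I-1×I-2: LL|Ll|ll
⇒ L over [I-1,I-2,II-1,II-2,II-3]: 53 consistent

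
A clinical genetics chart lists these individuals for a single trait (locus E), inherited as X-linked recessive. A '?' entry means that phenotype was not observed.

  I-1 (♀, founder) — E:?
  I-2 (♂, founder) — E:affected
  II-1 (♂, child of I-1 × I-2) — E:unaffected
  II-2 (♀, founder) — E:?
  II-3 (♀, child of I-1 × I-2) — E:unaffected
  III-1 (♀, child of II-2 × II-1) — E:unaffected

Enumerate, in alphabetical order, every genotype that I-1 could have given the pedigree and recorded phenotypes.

I-1 ∈ {X^EX^E, X^EX^e}

E/I-1 ? ·: X^EX^E|X^EX^e
E/I-2 aff ·: X^eY
E/II-1 un I-1×I-2: X^EY
E/II-2 ? ·: X^EX^E|X^EX^e|X^eX^e
E/II-3 un I-1×I-2: X^EX^e
E/III-1 un II-2×II-1: X^EX^E|X^EX^e
⇒ E over [I-1,I-2,II-1,II-2,II-3,III-1]: 8 consistent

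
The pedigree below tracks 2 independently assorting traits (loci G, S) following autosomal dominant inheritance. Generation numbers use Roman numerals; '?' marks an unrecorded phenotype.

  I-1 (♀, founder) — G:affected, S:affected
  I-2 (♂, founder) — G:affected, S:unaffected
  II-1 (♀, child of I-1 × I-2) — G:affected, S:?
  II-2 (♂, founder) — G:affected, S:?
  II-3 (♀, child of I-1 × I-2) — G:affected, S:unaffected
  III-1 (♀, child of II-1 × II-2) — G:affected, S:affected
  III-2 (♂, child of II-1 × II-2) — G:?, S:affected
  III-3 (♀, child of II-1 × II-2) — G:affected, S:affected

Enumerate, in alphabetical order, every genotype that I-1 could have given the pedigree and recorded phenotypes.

I-1 ∈ {GG Ss, Gg Ss}

G/I-1 aff ·: Gg|GG
G/I-2 aff ·: Gg|GG
G/II-1 aff I-1×I-2: Gg|GG
G/II-2 aff ·: Gg|GG
G/II-3 aff I-1×I-2: Gg|GG
G/III-1 aff II-1×II-2: Gg|GG
G/III-2 ? II-1×II-2: gg|Gg|GG
G/III-3 aff II-1×II-2: Gg|GG
⇒ G over [I-1,I-2,II-1,II-2,II-3,III-1,III-2,III-3]: 183 consistent
S/I-1 aff ·: Ss
S/I-2 un ·: ss
S/II-1 ? I-1×I-2: ss|Ss
S/II-2 ? ·: ss|Ss|SS
S/II-3 un I-1×I-2: ss
S/III-1 aff II-1×II-2: Ss|SS
S/III-2 aff II-1×II-2: Ss|SS
S/III-3 aff II-1×II-2: Ss|SS
⇒ S over [I-1,I-2,II-1,II-2,II-3,III-1,III-2,III-3]: 19 consistent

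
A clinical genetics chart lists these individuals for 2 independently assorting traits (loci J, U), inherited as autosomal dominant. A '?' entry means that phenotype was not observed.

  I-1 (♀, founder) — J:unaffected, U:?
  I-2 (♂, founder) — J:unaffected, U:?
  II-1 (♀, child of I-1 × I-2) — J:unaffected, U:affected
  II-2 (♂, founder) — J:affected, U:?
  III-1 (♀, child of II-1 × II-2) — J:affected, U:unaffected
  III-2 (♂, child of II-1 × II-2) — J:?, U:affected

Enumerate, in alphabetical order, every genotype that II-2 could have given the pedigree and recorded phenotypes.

II-2 ∈ {JJ Uu, JJ uu, Jj Uu, Jj uu}

J/I-1 un ·: jj
J/I-2 un ·: jj
J/II-1 un I-1×I-2: jj
J/II-2 aff ·: Jj|JJ
J/III-1 aff II-1×II-2: Jj
J/III-2 ? II-1×II-2: jj|Jj
⇒ J over [I-1,I-2,II-1,II-2,III-1,III-2]: 3 consistent
U/I-1 ? ·: uu|Uu|UU
U/I-2 ? ·: uu|Uu|UU
U/II-1 aff I-1×I-2: Uu
U/II-2 ? ·: uu|Uu
U/III-1 un II-1×II-2: uu
U/III-2 aff II-1×II-2: Uu|UU
⇒ U over [I-1,I-2,II-1,II-2,III-1,III-2]: 21 consistent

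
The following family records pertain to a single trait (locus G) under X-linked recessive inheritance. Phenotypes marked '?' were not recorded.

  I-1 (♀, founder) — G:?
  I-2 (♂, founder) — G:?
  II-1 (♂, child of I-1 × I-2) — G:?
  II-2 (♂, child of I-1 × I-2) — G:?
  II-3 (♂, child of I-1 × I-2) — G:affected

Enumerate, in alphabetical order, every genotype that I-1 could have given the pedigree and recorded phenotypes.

I-1 ∈ {X^GX^g, X^gX^g}

G/I-1 ? ·: X^GX^g|X^gX^g
G/I-2 ? ·: X^GY|X^gY
G/II-1 ? I-1×I-2: X^GY|X^gY
G/II-2 ? I-1×I-2: X^GY|X^gY
G/II-3 aff I-1×I-2: X^gY
⇒ G over [I-1,I-2,II-1,II-2,II-3]: 10 consistent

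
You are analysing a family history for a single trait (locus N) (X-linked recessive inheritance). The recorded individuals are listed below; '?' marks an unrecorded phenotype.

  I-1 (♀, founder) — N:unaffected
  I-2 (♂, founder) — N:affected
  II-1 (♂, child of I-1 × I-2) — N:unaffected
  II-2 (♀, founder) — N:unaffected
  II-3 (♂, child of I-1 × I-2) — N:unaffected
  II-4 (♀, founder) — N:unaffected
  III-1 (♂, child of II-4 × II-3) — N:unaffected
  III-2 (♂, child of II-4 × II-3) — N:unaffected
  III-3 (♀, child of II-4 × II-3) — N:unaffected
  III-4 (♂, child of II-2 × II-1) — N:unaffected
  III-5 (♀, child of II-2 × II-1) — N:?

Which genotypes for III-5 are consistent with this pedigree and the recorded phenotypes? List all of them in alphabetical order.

III-5 ∈ {X^NX^N, X^NX^n}

N/I-1 un ·: X^NX^N|X^NX^n
N/I-2 aff ·: X^nY
N/II-1 un I-1×I-2: X^NY
N/II-2 un ·: X^NX^N|X^NX^n
N/II-3 un I-1×I-2: X^NY
N/II-4 un ·: X^NX^N|X^NX^n
N/III-1 un II-4×II-3: X^NY
N/III-2 un II-4×II-3: X^NY
N/III-3 un II-4×II-3: X^NX^N|X^NX^n
N/III-4 un II-2×II-1: X^NY
N/III-5 ? II-2×II-1: X^NX^N|X^NX^n
⇒ N over [I-1,I-2,II-1,II-2,II-3,II-4,III-1,III-2,III-3,III-4,III-5]: 18 consistent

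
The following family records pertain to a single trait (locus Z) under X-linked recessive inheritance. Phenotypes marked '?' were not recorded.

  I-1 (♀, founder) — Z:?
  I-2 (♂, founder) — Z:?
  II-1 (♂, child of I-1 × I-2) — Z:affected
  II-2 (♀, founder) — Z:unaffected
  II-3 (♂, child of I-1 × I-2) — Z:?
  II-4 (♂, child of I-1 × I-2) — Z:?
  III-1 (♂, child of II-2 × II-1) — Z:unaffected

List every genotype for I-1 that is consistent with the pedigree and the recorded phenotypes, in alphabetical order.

Z/I-1 ? ·: X^ZX^z|X^zX^z
Z/I-2 ? ·: X^ZY|X^zY
Z/II-1 aff I-1×I-2: X^zY
Z/II-2 un ·: X^ZX^Z|X^ZX^z
Z/II-3 ? I-1×I-2: X^ZY|X^zY
Z/II-4 ? I-1×I-2: X^ZY|X^zY
Z/III-1 un II-2×II-1: X^ZY
⇒ Z over [I-1,I-2,II-1,II-2,II-3,II-4,III-1]: 20 consistent

I-1 ∈ {X^ZX^z, X^zX^z}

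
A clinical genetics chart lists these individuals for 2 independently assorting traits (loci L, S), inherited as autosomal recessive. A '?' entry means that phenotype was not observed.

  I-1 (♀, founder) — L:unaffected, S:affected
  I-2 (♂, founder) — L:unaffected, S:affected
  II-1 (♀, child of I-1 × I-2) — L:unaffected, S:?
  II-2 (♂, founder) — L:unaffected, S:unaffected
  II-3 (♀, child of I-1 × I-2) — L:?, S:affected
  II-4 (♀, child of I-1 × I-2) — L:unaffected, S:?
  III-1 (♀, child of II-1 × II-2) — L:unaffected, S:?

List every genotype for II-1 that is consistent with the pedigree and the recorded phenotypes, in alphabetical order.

L/I-1 un ·: LL|Ll
L/I-2 un ·: LL|Ll
L/II-1 un I-1×I-2: LL|Ll
L/II-2 un ·: LL|Ll
L/II-3 ? I-1×I-2: LL|Ll|ll
L/II-4 un I-1×I-2: LL|Ll
L/III-1 un II-1×II-2: LL|Ll
⇒ L over [I-1,I-2,II-1,II-2,II-3,II-4,III-1]: 101 consistent
S/I-1 aff ·: ss
S/I-2 aff ·: ss
S/II-1 ? I-1×I-2: ss
S/II-2 un ·: SS|Ss
S/II-3 aff I-1×I-2: ss
S/II-4 ? I-1×I-2: ss
S/III-1 ? II-1×II-2: Ss|ss
⇒ S over [I-1,I-2,II-1,II-2,II-3,II-4,III-1]: 3 consistent

II-1 ∈ {LL ss, Ll ss}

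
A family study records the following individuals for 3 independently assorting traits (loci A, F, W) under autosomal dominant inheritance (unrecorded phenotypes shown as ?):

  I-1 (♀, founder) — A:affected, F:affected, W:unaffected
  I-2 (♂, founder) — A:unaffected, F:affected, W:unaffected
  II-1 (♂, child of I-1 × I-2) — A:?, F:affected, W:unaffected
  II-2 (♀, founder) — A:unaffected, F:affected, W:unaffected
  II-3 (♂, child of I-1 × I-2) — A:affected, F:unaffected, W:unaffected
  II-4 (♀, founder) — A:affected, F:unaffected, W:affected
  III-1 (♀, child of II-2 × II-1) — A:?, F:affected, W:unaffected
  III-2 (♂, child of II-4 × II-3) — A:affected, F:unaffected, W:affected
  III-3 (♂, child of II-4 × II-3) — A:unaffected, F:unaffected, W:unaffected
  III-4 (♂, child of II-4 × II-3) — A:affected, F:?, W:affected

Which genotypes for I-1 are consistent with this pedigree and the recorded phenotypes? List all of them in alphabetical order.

I-1 ∈ {AA Ff ww, Aa Ff ww}

A/I-1 aff ·: Aa|AA
A/I-2 un ·: aa
A/II-1 ? I-1×I-2: aa|Aa
A/II-2 un ·: aa
A/II-3 aff I-1×I-2: Aa
A/II-4 aff ·: Aa
A/III-1 ? II-2×II-1: aa|Aa
A/III-2 aff II-4×II-3: Aa|AA
A/III-3 un II-4×II-3: aa
A/III-4 aff II-4×II-3: Aa|AA
⇒ A over [I-1,I-2,II-1,II-2,II-3,II-4,III-1,III-2,III-3,III-4]: 20 consistent
F/I-1 aff ·: Ff
F/I-2 aff ·: Ff
F/II-1 aff I-1×I-2: Ff|FF
F/II-2 aff ·: Ff|FF
F/II-3 un I-1×I-2: ff
F/II-4 un ·: ff
F/III-1 aff II-2×II-1: Ff|FF
F/III-2 un II-4×II-3: ff
F/III-3 un II-4×II-3: ff
F/III-4 ? II-4×II-3: ff
⇒ F over [I-1,I-2,II-1,II-2,II-3,II-4,III-1,III-2,III-3,III-4]: 7 consistent
W/I-1 un ·: ww
W/I-2 un ·: ww
W/II-1 un I-1×I-2: ww
W/II-2 un ·: ww
W/II-3 un I-1×I-2: ww
W/II-4 aff ·: Ww
W/III-1 un II-2×II-1: ww
W/III-2 aff II-4×II-3: Ww
W/III-3 un II-4×II-3: ww
W/III-4 aff II-4×II-3: Ww
⇒ W over [I-1,I-2,II-1,II-2,II-3,II-4,III-1,III-2,III-3,III-4]: 1 consistent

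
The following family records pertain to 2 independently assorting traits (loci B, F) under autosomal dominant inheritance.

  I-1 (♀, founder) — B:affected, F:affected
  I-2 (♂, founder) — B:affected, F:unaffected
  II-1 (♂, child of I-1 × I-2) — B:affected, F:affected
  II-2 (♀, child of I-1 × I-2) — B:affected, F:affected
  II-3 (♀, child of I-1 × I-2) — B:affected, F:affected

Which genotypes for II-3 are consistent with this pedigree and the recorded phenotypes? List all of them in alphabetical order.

B/I-1 aff ·: Bb|BB
B/I-2 aff ·: Bb|BB
B/II-1 aff I-1×I-2: Bb|BB
B/II-2 aff I-1×I-2: Bb|BB
B/II-3 aff I-1×I-2: Bb|BB
⇒ B over [I-1,I-2,II-1,II-2,II-3]: 25 consistent
F/I-1 aff ·: Ff|FF
F/I-2 un ·: ff
F/II-1 aff I-1×I-2: Ff
F/II-2 aff I-1×I-2: Ff
F/II-3 aff I-1×I-2: Ff
⇒ F over [I-1,I-2,II-1,II-2,II-3]: 2 consistent

II-3 ∈ {BB Ff, Bb Ff}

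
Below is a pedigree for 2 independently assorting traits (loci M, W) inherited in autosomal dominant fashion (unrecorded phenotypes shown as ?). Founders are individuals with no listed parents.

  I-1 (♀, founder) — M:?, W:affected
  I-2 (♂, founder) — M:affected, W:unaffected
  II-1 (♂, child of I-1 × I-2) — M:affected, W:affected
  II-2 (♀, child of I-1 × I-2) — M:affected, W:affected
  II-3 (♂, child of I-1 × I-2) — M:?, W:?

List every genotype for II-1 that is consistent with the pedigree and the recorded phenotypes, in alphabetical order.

II-1 ∈ {MM Ww, Mm Ww}

M/I-1 ? ·: mm|Mm|MM
M/I-2 aff ·: Mm|MM
M/II-1 aff I-1×I-2: Mm|MM
M/II-2 aff I-1×I-2: Mm|MM
M/II-3 ? I-1×I-2: mm|Mm|MM
⇒ M over [I-1,I-2,II-1,II-2,II-3]: 32 consistent
W/I-1 aff ·: Ww|WW
W/I-2 un ·: ww
W/II-1 aff I-1×I-2: Ww
W/II-2 aff I-1×I-2: Ww
W/II-3 ? I-1×I-2: ww|Ww
⇒ W over [I-1,I-2,II-1,II-2,II-3]: 3 consistent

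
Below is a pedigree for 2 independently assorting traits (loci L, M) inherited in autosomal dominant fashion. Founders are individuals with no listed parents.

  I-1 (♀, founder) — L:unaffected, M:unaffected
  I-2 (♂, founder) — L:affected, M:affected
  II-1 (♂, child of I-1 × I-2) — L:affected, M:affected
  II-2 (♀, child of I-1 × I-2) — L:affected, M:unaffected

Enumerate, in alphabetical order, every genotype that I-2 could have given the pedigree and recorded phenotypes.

I-2 ∈ {LL Mm, Ll Mm}

L/I-1 un ·: ll
L/I-2 aff ·: Ll|LL
L/II-1 aff I-1×I-2: Ll
L/II-2 aff I-1×I-2: Ll
⇒ L over [I-1,I-2,II-1,II-2]: 2 consistent
M/I-1 un ·: mm
M/I-2 aff ·: Mm
M/II-1 aff I-1×I-2: Mm
M/II-2 un I-1×I-2: mm
⇒ M over [I-1,I-2,II-1,II-2]: 1 consistent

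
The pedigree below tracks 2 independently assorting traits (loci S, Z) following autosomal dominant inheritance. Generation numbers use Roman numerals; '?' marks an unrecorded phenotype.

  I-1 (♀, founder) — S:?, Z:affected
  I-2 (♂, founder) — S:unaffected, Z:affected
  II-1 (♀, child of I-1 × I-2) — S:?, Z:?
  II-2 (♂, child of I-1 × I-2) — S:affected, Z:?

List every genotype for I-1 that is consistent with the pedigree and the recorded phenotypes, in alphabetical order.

I-1 ∈ {SS ZZ, SS Zz, Ss ZZ, Ss Zz}

S/I-1 ? ·: Ss|SS
S/I-2 un ·: ss
S/II-1 ? I-1×I-2: ss|Ss
S/II-2 aff I-1×I-2: Ss
⇒ S over [I-1,I-2,II-1,II-2]: 3 consistent
Z/I-1 aff ·: Zz|ZZ
Z/I-2 aff ·: Zz|ZZ
Z/II-1 ? I-1×I-2: zz|Zz|ZZ
Z/II-2 ? I-1×I-2: zz|Zz|ZZ
⇒ Z over [I-1,I-2,II-1,II-2]: 18 consistent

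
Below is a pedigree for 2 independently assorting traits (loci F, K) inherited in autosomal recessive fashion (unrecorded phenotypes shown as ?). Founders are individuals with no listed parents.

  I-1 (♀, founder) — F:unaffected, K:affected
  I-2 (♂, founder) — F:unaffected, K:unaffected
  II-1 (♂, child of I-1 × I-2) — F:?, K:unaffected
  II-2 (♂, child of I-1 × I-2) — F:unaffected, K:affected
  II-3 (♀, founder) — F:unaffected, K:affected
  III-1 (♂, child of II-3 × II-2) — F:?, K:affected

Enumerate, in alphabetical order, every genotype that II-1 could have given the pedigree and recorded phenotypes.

II-1 ∈ {FF Kk, Ff Kk, ff Kk}

F/I-1 un ·: FF|Ff
F/I-2 un ·: FF|Ff
F/II-1 ? I-1×I-2: FF|Ff|ff
F/II-2 un I-1×I-2: FF|Ff
F/II-3 un ·: FF|Ff
F/III-1 ? II-3×II-2: FF|Ff|ff
⇒ F over [I-1,I-2,II-1,II-2,II-3,III-1]: 59 consistent
K/I-1 aff ·: kk
K/I-2 un ·: Kk
K/II-1 un I-1×I-2: Kk
K/II-2 aff I-1×I-2: kk
K/II-3 aff ·: kk
K/III-1 aff II-3×II-2: kk
⇒ K over [I-1,I-2,II-1,II-2,II-3,III-1]: 1 consistent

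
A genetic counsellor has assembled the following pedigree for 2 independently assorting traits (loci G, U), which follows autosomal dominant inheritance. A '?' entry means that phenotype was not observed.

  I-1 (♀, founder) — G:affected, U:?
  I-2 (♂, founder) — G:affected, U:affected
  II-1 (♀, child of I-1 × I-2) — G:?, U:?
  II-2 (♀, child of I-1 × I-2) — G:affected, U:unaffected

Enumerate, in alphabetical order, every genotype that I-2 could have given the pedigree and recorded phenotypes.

I-2 ∈ {GG Uu, Gg Uu}

G/I-1 aff ·: Gg|GG
G/I-2 aff ·: Gg|GG
G/II-1 ? I-1×I-2: gg|Gg|GG
G/II-2 aff I-1×I-2: Gg|GG
⇒ G over [I-1,I-2,II-1,II-2]: 15 consistent
U/I-1 ? ·: uu|Uu
U/I-2 aff ·: Uu
U/II-1 ? I-1×I-2: uu|Uu|UU
U/II-2 un I-1×I-2: uu
⇒ U over [I-1,I-2,II-1,II-2]: 5 consistent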